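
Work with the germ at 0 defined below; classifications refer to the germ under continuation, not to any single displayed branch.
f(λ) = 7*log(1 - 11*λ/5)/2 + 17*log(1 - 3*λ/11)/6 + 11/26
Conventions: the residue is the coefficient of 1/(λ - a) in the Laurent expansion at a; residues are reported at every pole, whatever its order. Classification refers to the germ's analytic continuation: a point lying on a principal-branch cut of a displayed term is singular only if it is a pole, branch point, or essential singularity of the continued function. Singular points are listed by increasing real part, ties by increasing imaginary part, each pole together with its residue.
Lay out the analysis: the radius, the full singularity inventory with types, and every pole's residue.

Branch term (17/6)*log(1 - λ/(11/3)): its argument vanishes at λ = 11/3, a logarithmic branch point, modulus 11/3.
Branch term (7/2)*log(1 - λ/(5/11)): its argument vanishes at λ = 5/11, a logarithmic branch point, modulus 5/11.
The radius of convergence is the smallest modulus among the singular points: 5/11.
List the singular points by increasing real part (a conjugate pair: the negative imaginary part first).

Radius of convergence at 0: 5/11.
At 5/11: a logarithmic branch point.
At 11/3: a logarithmic branch point.


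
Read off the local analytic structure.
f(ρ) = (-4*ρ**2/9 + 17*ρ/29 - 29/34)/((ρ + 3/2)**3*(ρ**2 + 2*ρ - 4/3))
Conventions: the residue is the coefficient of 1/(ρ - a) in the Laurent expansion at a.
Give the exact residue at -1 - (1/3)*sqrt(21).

The residue is -18340424/23109375 - (27090262/161765625)*sqrt(21).

The factor ρ**2 + 2*ρ - 4/3 splits as (ρ - a)(ρ - a') with a = -1 - (1/3)*sqrt(21), a' = -1 + (1/3)*sqrt(21). At the order-1 pole a set g(ρ) = (ρ - a)*f(ρ) = [(-4*ρ**2/9 + 17*ρ/29 - 29/34)/(ρ + 3/2)**3] / (ρ - a').
Simple pole: residue = g(a) at a = -1 - (1/3)*sqrt(21), which is -18340424/23109375 - (27090262/161765625)*sqrt(21).


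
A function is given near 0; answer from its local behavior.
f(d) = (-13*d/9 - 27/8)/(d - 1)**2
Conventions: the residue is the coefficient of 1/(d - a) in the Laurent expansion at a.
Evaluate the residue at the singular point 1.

The residue is -13/9.

At the order-2 pole 1 set g(d) = (d - (1))^2*f(d) = -13*d/9 - 27/8.
Order-2 pole: residue = g'(a); g'(1) = -13/9, so the residue is -13/9.


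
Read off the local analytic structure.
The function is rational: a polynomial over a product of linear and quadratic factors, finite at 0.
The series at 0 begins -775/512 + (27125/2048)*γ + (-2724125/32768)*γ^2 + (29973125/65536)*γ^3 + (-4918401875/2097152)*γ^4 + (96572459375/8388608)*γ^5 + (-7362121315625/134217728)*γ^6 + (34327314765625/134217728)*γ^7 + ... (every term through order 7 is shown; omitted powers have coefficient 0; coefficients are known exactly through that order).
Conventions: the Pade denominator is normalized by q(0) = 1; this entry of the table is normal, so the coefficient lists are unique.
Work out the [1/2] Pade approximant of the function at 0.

The Pade approximant has numerator coefficients [-775/512, 27125/35456]; denominator coefficients [1, 9135/1108, 305245/17728].

Taylor coefficients needed (read off): a_0 = -775/512, a_1 = 27125/2048, a_2 = -2724125/32768, a_3 = 29973125/65536.
Write the denominator as Q(γ) = 1 + q1*γ + q2*γ^2. Requiring Q*f - P = O(γ^4) with deg P <= 1 kills the coefficients of γ^2..γ^3 in Q*f:
  γ^2: a_2 + q1*a_1 + q2*a_0 = 0, i.e. -2724125/32768 + (27125/2048)*q1 + (-775/512)*q2 = 0.
  γ^3: a_3 + q1*a_2 + q2*a_1 = 0, i.e. 29973125/65536 + (-2724125/32768)*q1 + (27125/2048)*q2 = 0.
Solving this linear system: q1 = 9135/1108, q2 = 305245/17728.
The numerator is Q*f truncated at degree 1: P0 = a_0 = -775/512; P1 = a_1 + q1*a_0 = 27125/35456.


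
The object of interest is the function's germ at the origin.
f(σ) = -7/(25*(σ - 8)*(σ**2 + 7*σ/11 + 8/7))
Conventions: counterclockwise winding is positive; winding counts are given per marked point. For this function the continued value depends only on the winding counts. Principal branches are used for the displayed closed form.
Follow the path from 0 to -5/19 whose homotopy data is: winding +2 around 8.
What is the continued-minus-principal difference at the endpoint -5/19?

Continued minus principal equals 0.

The function is rational, hence single-valued: continuing it around any pole returns the same value, so the difference is 0.


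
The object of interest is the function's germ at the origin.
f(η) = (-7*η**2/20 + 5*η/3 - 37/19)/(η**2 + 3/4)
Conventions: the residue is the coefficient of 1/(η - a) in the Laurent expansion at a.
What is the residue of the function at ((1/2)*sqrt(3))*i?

The factor η**2 + 3/4 splits as (η - a)(η - a') with a = ((1/2)*sqrt(3))*i, a' = -((1/2)*sqrt(3))*i. At the order-1 pole a set g(η) = (η - a)*f(η) = [-7*η**2/20 + 5*η/3 - 37/19] / (η - a').
Simple pole: residue = g(a) at a = ((1/2)*sqrt(3))*i, which is (5/6) + ((2561/4560)*sqrt(3))*i.

The residue is (5/6) + ((2561/4560)*sqrt(3))*i.


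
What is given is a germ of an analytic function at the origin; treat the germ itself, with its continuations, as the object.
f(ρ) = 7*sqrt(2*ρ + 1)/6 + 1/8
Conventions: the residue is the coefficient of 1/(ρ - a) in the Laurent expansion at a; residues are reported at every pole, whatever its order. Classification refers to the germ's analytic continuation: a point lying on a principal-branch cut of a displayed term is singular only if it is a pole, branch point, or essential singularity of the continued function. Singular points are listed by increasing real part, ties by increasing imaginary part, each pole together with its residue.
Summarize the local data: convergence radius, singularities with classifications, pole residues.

Radius of convergence at 0: 1/2.
At -1/2: an algebraic (square-root) branch point.

Branch term (7/6)*sqrt(1 - ρ/(-1/2)): its argument vanishes at ρ = -1/2, a square-root branch point, modulus 1/2.
The radius of convergence is the smallest modulus among the singular points: 1/2.


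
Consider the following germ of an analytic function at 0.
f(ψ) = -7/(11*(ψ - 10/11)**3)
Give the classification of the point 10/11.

The denominator factor ψ - 10/11 vanishes at 10/11 and appears to the power 3; the numerator there equals -7/11, nonzero, and no other factor vanishes.
Hence a pole whose order is the multiplicity, 3.

The point is a pole of order 3.


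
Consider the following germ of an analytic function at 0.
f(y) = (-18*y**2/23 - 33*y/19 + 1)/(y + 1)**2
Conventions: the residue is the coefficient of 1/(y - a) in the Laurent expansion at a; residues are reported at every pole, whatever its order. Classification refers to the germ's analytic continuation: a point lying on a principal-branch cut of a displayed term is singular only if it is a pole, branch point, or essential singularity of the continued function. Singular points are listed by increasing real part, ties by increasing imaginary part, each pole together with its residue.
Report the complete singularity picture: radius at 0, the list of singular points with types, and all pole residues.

Radius of convergence at 0: 1.
At -1: a pole of order 2; residue -75/437.

Denominator factor (y + 1)^2: pole of order 2 at -1, modulus 1.
The radius of convergence is the smallest modulus among the singular points: 1.
At the order-2 pole -1 set g(y) = (y - (-1))^2*f(y) = -18*y**2/23 - 33*y/19 + 1.
Order-2 pole: residue = g'(a); g'(-1) = -75/437, so the residue is -75/437.


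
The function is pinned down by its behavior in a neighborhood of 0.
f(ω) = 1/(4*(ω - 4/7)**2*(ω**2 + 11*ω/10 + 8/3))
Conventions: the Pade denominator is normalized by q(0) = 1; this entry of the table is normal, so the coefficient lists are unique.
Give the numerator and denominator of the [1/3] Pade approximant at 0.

The Pade approximant has numerator coefficients [147/512, 1715/256]; denominator coefficients [1, 4859/240, -33623/480, 178451/3840].

Taylor coefficients needed (expand at 0): a_0 = 147/512, a_1 = 36309/40960, a_2 = 7092603/3276800, a_3 = 1292274501/262144000, a_4 = 222690294267/20971520000.
Write the denominator as Q(ω) = 1 + q1*ω + q2*ω^2 + q3*ω^3. Requiring Q*f - P = O(ω^5) with deg P <= 1 kills the coefficients of ω^2..ω^4 in Q*f:
  ω^2: a_2 + q1*a_1 + q2*a_0 = 0, i.e. 7092603/3276800 + (36309/40960)*q1 + (147/512)*q2 = 0.
  ω^3: a_3 + q1*a_2 + q2*a_1 + q3*a_0 = 0, i.e. 1292274501/262144000 + (7092603/3276800)*q1 + (36309/40960)*q2 + (147/512)*q3 = 0.
  ω^4: a_4 + q1*a_3 + q2*a_2 + q3*a_1 = 0, i.e. 222690294267/20971520000 + (1292274501/262144000)*q1 + (7092603/3276800)*q2 + (36309/40960)*q3 = 0.
Solving this linear system: q1 = 4859/240, q2 = -33623/480, q3 = 178451/3840.
The numerator is Q*f truncated at degree 1: P0 = a_0 = 147/512; P1 = a_1 + q1*a_0 = 1715/256.


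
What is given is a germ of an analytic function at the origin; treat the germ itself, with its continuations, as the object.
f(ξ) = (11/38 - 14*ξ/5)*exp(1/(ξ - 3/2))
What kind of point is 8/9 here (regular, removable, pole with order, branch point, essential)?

There is no denominator, hence no pole anywhere.
The essential point of exp(1/(ξ - (3/2))) is 3/2, not 8/9.
So the germ continues analytically to 8/9.

The point is a regular point.


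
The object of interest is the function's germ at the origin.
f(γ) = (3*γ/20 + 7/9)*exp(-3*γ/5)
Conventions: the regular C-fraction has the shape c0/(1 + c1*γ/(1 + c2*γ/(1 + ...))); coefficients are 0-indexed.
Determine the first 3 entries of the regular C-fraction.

Taylor coefficients (expand at 0): a_0 = 7/9, a_1 = -19/60, a_2 = 1/20.
c0 = a_0 = 7/9. Peel one level at a time: if S = 1 + c*γ/S' with S'(0) = 1, then c is the γ-coefficient of S and S' = c*γ/(S - 1).
S_1 = c0/f = 1 + (57/140)*γ + (1989/19600)*γ^2 + ...; c1 = 57/140.
S_2 = c1*γ/(S_1 - 1) = 1 + (-663/2660)*γ + ...; c2 = -663/2660.

The regular C-fraction coefficients are [7/9, 57/140, -663/2660].


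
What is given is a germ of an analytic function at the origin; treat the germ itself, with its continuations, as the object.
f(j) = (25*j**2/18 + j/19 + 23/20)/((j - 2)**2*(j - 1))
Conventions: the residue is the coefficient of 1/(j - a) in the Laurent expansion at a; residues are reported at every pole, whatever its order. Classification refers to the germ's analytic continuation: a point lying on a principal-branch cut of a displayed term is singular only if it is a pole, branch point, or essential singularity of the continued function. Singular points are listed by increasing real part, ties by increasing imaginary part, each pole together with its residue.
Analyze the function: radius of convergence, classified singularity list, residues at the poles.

Denominator factor (j - 1): pole of order 1 at 1, modulus 1.
Denominator factor (j - 2)^2: pole of order 2 at 2, modulus 2.
The radius of convergence is the smallest modulus among the singular points: 1.
At the order-1 pole 1 set g(j) = (j - (1))*f(j) = (25*j**2/18 + j/19 + 23/20)/(j - 2)**2.
Simple pole: residue = g(a) at a = 1, which is 8863/3420.
At the order-2 pole 2 set g(j) = (j - (2))^2*f(j) = (25*j**2/18 + j/19 + 23/20)/(j - 1).
Order-2 pole: residue = g'(a); g'(2) = -457/380, so the residue is -457/380.
List the singular points by increasing real part (a conjugate pair: the negative imaginary part first).

Radius of convergence at 0: 1.
At 1: a pole of order 1; residue 8863/3420.
At 2: a pole of order 2; residue -457/380.


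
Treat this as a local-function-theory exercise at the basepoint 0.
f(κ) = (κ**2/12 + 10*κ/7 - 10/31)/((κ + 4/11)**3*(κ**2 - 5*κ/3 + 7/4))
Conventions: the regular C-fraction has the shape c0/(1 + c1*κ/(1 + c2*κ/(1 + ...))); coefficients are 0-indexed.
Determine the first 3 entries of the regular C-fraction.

The regular C-fraction coefficients are [-6655/1736, 985/84, -794863/137900].

Taylor coefficients (expand at 0): a_0 = -6655/1736, a_1 = 6555175/145824, a_2 = -410369927/1531152.
c0 = a_0 = -6655/1736. Peel one level at a time: if S = 1 + c*κ/S' with S'(0) = 1, then c is the κ-coefficient of S and S' = c*κ/(S - 1).
S_1 = c0/f = 1 + (985/84)*κ + (794863/11760)*κ^2 + ...; c1 = 985/84.
S_2 = c1*κ/(S_1 - 1) = 1 + (-794863/137900)*κ + ...; c2 = -794863/137900.


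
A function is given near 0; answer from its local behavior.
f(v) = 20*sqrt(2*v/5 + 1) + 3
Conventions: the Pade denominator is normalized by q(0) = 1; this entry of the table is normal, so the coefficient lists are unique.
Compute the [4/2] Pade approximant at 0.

Taylor coefficients needed (expand at 0): a_0 = 23, a_1 = 4, a_2 = -2/5, a_3 = 2/25, a_4 = -1/50, a_5 = 7/1250, a_6 = -21/12500.
Write the denominator as Q(v) = 1 + q1*v + q2*v^2. Requiring Q*f - P = O(v^7) with deg P <= 4 kills the coefficients of v^5..v^6 in Q*f:
  v^5: a_5 + q1*a_4 + q2*a_3 = 0, i.e. 7/1250 + (-1/50)*q1 + (2/25)*q2 = 0.
  v^6: a_6 + q1*a_5 + q2*a_4 = 0, i.e. -21/12500 + (7/1250)*q1 + (-1/50)*q2 = 0.
Solving this linear system: q1 = 7/15, q2 = 7/150.
The numerator is Q*f truncated at degree 4: P0 = a_0 = 23; P1 = a_1 + q1*a_0 = 221/15; P2 = a_2 + q1*a_1 + q2*a_0 = 127/50; P3 = a_3 + q1*a_2 + q2*a_1 = 2/25; P4 = a_4 + q1*a_3 + q2*a_2 = -1/750.

The Pade approximant has numerator coefficients [23, 221/15, 127/50, 2/25, -1/750]; denominator coefficients [1, 7/15, 7/150].


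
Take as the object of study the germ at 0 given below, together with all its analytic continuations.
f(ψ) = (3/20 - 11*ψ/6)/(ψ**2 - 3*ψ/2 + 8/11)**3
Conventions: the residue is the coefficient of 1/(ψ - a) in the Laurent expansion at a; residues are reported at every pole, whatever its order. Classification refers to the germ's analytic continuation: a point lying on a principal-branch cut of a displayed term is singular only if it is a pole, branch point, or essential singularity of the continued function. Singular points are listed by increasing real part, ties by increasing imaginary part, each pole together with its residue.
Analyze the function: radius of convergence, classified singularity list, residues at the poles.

Radius of convergence at 0: (2/11)*sqrt(22).
At (3/4) - ((1/44)*sqrt(319))*i: a pole of order 3; residue -((142296/121945)*sqrt(319))*i.
At (3/4) + ((1/44)*sqrt(319))*i: a pole of order 3; residue ((142296/121945)*sqrt(319))*i.

Denominator factor (ψ**2 - 3*ψ/2 + 8/11)^3: discriminant -29/44, complex-conjugate roots (3/4) + ((1/44)*sqrt(319))*i and (3/4) - ((1/44)*sqrt(319))*i; poles of order 3, moduli (2/11)*sqrt(22) and (2/11)*sqrt(22).
The radius of convergence is the smallest modulus among the singular points: (2/11)*sqrt(22).
The factor ψ**2 - 3*ψ/2 + 8/11 splits as (ψ - a)(ψ - a') with a = (3/4) - ((1/44)*sqrt(319))*i, a' = (3/4) + ((1/44)*sqrt(319))*i. At the order-3 pole a set g(ψ) = (ψ - a)^3*f(ψ) = [3/20 - 11*ψ/6] / (ψ - a')^3.
Order-3 pole: residue = g''(a)/2; g''((3/4) - ((1/44)*sqrt(319))*i) = -((284592/121945)*sqrt(319))*i, so the residue is -((142296/121945)*sqrt(319))*i.
The factor ψ**2 - 3*ψ/2 + 8/11 splits as (ψ - a)(ψ - a') with a = (3/4) + ((1/44)*sqrt(319))*i, a' = (3/4) - ((1/44)*sqrt(319))*i. At the order-3 pole a set g(ψ) = (ψ - a)^3*f(ψ) = [3/20 - 11*ψ/6] / (ψ - a')^3.
Order-3 pole: residue = g''(a)/2; g''((3/4) + ((1/44)*sqrt(319))*i) = ((284592/121945)*sqrt(319))*i, so the residue is ((142296/121945)*sqrt(319))*i.
List the singular points by increasing real part (a conjugate pair: the negative imaginary part first).


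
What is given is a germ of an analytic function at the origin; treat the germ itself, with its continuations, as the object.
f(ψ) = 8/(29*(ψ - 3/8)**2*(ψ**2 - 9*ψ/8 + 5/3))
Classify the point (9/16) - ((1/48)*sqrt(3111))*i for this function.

The denominator factor ψ**2 - 9*ψ/8 + 5/3 vanishes at (9/16) - ((1/48)*sqrt(3111))*i and appears to the power 1; the numerator there equals 8/29, nonzero, and no other factor vanishes.
Hence a pole whose order is the multiplicity, 1.

The point is a pole of order 1.


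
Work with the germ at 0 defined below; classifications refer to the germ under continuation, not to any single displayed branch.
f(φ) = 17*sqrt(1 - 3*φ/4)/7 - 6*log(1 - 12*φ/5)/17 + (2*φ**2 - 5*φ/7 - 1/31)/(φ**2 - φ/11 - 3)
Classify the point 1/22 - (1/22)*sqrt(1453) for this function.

The denominator factor φ**2 - φ/11 - 3 vanishes at 1/22 - (1/22)*sqrt(1453) and appears to the power 1; the numerator there equals 312119/52514 + (41/1694)*sqrt(1453), nonzero, and no other factor vanishes.
The branch terms are analytic at this point.
Hence a pole whose order is the multiplicity, 1.

The point is a pole of order 1.


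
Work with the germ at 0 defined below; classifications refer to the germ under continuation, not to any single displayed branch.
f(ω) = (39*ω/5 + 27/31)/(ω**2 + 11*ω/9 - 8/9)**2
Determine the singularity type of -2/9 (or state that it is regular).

Denominator factors: ω**2 + 11*ω/9 - 8/9 = -10/9 at ω = -2/9 — none vanishes.
So the germ continues analytically to -2/9.

The point is a regular point.


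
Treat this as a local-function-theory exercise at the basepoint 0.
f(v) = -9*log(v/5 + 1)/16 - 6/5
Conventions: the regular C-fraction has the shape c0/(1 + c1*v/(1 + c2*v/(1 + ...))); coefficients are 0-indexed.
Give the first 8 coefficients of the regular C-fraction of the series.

The regular C-fraction coefficients are [-6/5, -3/32, 31/160, 8/465, 77/930, 62/1925, 261/3850, 11/290].

Taylor coefficients (expand at 0): a_0 = -6/5, a_1 = -9/80, a_2 = 9/800, a_3 = -3/2000, a_4 = 9/40000, a_5 = -9/250000, a_6 = 3/500000, a_7 = -9/8750000.
c0 = a_0 = -6/5. Peel one level at a time: if S = 1 + c*v/S' with S'(0) = 1, then c is the v-coefficient of S and S' = c*v/(S - 1).
S_1 = c0/f = 1 + (-3/32)*v + (93/5120)*v^2 + ...; c1 = -3/32.
S_2 = c1*v/(S_1 - 1) = 1 + (31/160)*v + (-1/300)*v^2 + ...; c2 = 31/160.
S_3 = c2*v/(S_2 - 1) = 1 + (8/465)*v + (-308/216225)*v^2 + ...; c3 = 8/465.
S_4 = c3*v/(S_3 - 1) = 1 + (77/930)*v + (-1/375)*v^2 + ...; c4 = 77/930.
S_5 = c4*v/(S_4 - 1) = 1 + (62/1925)*v + (-8091/3705625)*v^2 + ...; c5 = 62/1925.
S_6 = c5*v/(S_5 - 1) = 1 + (261/3850)*v + (-9/3500)*v^2 + ...; c6 = 261/3850.
S_7 = c6*v/(S_6 - 1) = 1 + (11/290)*v + ...; c7 = 11/290.


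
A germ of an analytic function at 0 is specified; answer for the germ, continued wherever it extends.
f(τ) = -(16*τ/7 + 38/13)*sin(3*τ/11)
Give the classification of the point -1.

The point is a regular point.

There is no denominator, hence no pole anywhere.
The factor -sin(3*τ/11) is entire.
So the germ continues analytically to -1.


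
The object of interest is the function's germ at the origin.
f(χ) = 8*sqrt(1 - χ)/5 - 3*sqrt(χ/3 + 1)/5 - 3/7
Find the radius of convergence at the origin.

Branch term (8/5)*sqrt(1 - χ/(1)): its argument vanishes at χ = 1, a square-root branch point, modulus 1.
Branch term (-3/5)*sqrt(1 - χ/(-3)): its argument vanishes at χ = -3, a square-root branch point, modulus 3.
The radius of convergence is the smallest modulus among the singular points: 1.

The radius of convergence is 1.


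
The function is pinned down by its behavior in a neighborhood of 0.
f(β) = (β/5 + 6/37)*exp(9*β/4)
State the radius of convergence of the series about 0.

The radius of convergence is infinite.

The factor exp(9*β/4) is entire and contributes no finite singular point.
The polynomial part has no poles.
No finite singular points: the Taylor series at 0 converges everywhere.


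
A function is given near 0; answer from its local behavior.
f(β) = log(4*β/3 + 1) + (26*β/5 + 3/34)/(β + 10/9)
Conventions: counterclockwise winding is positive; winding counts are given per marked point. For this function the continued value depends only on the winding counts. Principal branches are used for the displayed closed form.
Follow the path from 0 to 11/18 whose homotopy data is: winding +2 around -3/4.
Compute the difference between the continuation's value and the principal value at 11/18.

Continued minus principal equals (4)*pi*i.

The rational part is single-valued and drops out of the difference; each branch term changes only by its own monodromy.
(1)*log(1 - β/(-3/4)): each positive loop around -3/4 adds 2*pi*i to the log, so winding +2 contributes (1)*(2)*2*pi*i = (4)*pi*i.
Summing the contributions at β = 11/18 gives (4)*pi*i.


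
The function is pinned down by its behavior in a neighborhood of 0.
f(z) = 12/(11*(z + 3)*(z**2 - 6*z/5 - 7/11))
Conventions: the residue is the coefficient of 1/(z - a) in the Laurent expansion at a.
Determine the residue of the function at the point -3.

The residue is 30/329.

At the order-1 pole -3 set g(z) = (z - (-3))*f(z) = 12/(11*(z**2 - 6*z/5 - 7/11)).
Simple pole: residue = g(a) at a = -3, which is 30/329.


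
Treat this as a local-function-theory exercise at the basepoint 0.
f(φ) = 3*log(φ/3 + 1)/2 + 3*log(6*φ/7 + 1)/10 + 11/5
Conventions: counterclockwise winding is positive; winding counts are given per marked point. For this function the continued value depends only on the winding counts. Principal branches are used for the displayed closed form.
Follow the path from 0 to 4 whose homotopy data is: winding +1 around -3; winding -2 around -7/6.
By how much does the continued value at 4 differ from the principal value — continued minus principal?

The rational part is single-valued and drops out of the difference; each branch term changes only by its own monodromy.
(3/10)*log(1 - φ/(-7/6)): each positive loop around -7/6 adds 2*pi*i to the log, so winding -2 contributes (3/10)*(-2)*2*pi*i = -(6/5)*pi*i.
(3/2)*log(1 - φ/(-3)): each positive loop around -3 adds 2*pi*i to the log, so winding +1 contributes (3/2)*(1)*2*pi*i = (3)*pi*i.
Summing the contributions at φ = 4 gives (9/5)*pi*i.

Continued minus principal equals (9/5)*pi*i.


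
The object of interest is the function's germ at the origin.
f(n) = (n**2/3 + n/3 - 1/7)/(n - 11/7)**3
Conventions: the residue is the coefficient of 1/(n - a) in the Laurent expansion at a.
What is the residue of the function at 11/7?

At the order-3 pole 11/7 set g(n) = (n - (11/7))^3*f(n) = n**2/3 + n/3 - 1/7.
Order-3 pole: residue = g''(a)/2; g''(11/7) = 2/3, so the residue is 1/3.

The residue is 1/3.


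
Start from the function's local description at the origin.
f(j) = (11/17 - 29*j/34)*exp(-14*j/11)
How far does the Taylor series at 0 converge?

The radius of convergence is infinite.

The factor exp(-14*j/11) is entire and contributes no finite singular point.
The polynomial part has no poles.
No finite singular points: the Taylor series at 0 converges everywhere.


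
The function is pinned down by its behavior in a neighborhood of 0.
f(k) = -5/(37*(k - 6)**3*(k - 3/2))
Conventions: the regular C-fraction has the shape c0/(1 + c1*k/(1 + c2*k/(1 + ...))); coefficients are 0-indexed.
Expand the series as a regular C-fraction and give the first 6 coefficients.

Taylor coefficients (expand at 0): a_0 = -5/11988, a_1 = -35/71928, a_2 = -85/215784, a_3 = -365/1294704, a_4 = -2995/15536448, a_5 = -12085/93218688.
c0 = a_0 = -5/11988. Peel one level at a time: if S = 1 + c*k/S' with S'(0) = 1, then c is the k-coefficient of S and S' = c*k/(S - 1).
S_1 = c0/f = 1 + (-7/6)*k + (5/12)*k^2 + ...; c1 = -7/6.
S_2 = c1*k/(S_1 - 1) = 1 + (5/14)*k + (67/882)*k^2 + ...; c2 = 5/14.
S_3 = c2*k/(S_2 - 1) = 1 + (-67/315)*k + (109/8100)*k^2 + ...; c3 = -67/315.
S_4 = c3*k/(S_3 - 1) = 1 + (763/12060)*k + (5243/646416)*k^2 + ...; c4 = 763/12060.
S_5 = c4*k/(S_4 - 1) = 1 + (-3745/29212)*k + ...; c5 = -3745/29212.

The regular C-fraction coefficients are [-5/11988, -7/6, 5/14, -67/315, 763/12060, -3745/29212].


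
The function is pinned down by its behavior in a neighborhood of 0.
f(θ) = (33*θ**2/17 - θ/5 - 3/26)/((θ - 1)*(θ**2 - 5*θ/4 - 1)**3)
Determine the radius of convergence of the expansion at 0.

The radius of convergence is -5/8 + (1/8)*sqrt(89).

Denominator factor (θ - 1): pole of order 1 at 1, modulus 1.
Denominator factor (θ**2 - 5*θ/4 - 1)^3: discriminant 89/16, real irrational roots 5/8 + (1/8)*sqrt(89) and 5/8 - (1/8)*sqrt(89); poles of order 3, moduli 5/8 + (1/8)*sqrt(89) and -5/8 + (1/8)*sqrt(89).
The radius of convergence is the smallest modulus among the singular points: -5/8 + (1/8)*sqrt(89).


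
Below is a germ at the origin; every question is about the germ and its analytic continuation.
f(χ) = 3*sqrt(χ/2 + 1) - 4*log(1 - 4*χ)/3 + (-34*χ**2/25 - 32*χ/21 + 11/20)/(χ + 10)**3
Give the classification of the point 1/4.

The point is a logarithmic branch point.

The term (-4/3)*log(1 - χ/(1/4)) has argument 1 - 1/4/(1/4) = 0 at 1/4: a logarithmic (infinitely-sheeted) branch point; the remaining terms are analytic or single-valued there.


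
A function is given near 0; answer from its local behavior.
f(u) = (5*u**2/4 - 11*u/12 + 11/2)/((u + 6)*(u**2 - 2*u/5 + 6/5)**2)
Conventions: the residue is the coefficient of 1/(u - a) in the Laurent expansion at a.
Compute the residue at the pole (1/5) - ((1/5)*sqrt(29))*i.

The residue is (-175/9801) + ((2731225/65941128)*sqrt(29))*i.

The factor u**2 - 2*u/5 + 6/5 splits as (u - a)(u - a') with a = (1/5) - ((1/5)*sqrt(29))*i, a' = (1/5) + ((1/5)*sqrt(29))*i. At the order-2 pole a set g(u) = (u - a)^2*f(u) = [(5*u**2/4 - 11*u/12 + 11/2)/(u + 6)] / (u - a')^2.
Order-2 pole: residue = g'(a); g'((1/5) - ((1/5)*sqrt(29))*i) = (-175/9801) + ((2731225/65941128)*sqrt(29))*i, so the residue is (-175/9801) + ((2731225/65941128)*sqrt(29))*i.


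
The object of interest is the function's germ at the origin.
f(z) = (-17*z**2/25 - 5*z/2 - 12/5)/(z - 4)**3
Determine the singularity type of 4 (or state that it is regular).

The point is a pole of order 3.

The denominator factor z - 4 vanishes at 4 and appears to the power 3; the numerator there equals -582/25, nonzero, and no other factor vanishes.
Hence a pole whose order is the multiplicity, 3.


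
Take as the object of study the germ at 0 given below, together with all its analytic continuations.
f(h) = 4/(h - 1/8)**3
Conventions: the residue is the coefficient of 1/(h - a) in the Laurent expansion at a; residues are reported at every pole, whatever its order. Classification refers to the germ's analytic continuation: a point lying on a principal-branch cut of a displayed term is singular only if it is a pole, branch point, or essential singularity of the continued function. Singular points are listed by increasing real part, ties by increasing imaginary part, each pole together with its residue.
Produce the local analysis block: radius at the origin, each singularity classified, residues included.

Denominator factor (h - 1/8)^3: pole of order 3 at 1/8, modulus 1/8.
The radius of convergence is the smallest modulus among the singular points: 1/8.
At the order-3 pole 1/8 set g(h) = (h - (1/8))^3*f(h) = 4.
Order-3 pole: residue = g''(a)/2; g''(1/8) = 0, so the residue is 0.

Radius of convergence at 0: 1/8.
At 1/8: a pole of order 3; residue 0.


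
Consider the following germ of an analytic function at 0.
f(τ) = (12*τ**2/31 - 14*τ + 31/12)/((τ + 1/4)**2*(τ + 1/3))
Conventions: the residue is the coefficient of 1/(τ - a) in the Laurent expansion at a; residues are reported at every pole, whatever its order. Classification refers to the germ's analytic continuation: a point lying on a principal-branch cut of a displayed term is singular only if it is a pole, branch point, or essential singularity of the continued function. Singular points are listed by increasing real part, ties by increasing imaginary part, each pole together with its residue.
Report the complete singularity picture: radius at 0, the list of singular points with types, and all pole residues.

Denominator factor (τ + 1/4)^2: pole of order 2 at -1/4, modulus 1/4.
Denominator factor (τ + 1/3): pole of order 1 at -1/3, modulus 1/3.
The radius of convergence is the smallest modulus among the singular points: 1/4.
At the order-1 pole -1/3 set g(τ) = (τ - (-1/3))*f(τ) = (12*τ**2/31 - 14*τ + 31/12)/(τ + 1/4)**2.
Simple pole: residue = g(a) at a = -1/3, which is 32556/31.
At the order-2 pole -1/4 set g(τ) = (τ - (-1/4))^2*f(τ) = (12*τ**2/31 - 14*τ + 31/12)/(τ + 1/3).
Order-2 pole: residue = g'(a); g'(-1/4) = -32544/31, so the residue is -32544/31.
List the singular points by increasing real part (a conjugate pair: the negative imaginary part first).

Radius of convergence at 0: 1/4.
At -1/3: a pole of order 1; residue 32556/31.
At -1/4: a pole of order 2; residue -32544/31.


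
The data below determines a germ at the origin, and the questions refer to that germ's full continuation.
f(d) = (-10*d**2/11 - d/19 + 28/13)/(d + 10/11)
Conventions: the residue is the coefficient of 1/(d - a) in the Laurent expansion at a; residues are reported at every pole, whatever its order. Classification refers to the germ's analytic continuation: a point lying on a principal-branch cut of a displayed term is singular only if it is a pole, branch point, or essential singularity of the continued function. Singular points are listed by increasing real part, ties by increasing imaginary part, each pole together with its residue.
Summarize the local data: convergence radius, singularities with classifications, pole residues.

Radius of convergence at 0: 10/11.
At -10/11: a pole of order 1; residue 476822/328757.

Denominator factor (d + 10/11): pole of order 1 at -10/11, modulus 10/11.
The radius of convergence is the smallest modulus among the singular points: 10/11.
At the order-1 pole -10/11 set g(d) = (d - (-10/11))*f(d) = -10*d**2/11 - d/19 + 28/13.
Simple pole: residue = g(a) at a = -10/11, which is 476822/328757.


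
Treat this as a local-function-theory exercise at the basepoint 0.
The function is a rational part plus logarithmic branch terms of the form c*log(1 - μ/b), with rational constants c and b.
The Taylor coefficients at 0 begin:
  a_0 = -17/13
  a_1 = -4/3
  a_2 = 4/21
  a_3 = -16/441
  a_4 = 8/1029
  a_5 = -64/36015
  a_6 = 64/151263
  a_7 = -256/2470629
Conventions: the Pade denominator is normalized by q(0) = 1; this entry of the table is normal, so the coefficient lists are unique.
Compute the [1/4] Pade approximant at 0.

The Pade approximant has numerator coefficients [-17/13, -75374290168/49301890365]; denominator coefficients [1, 188988948/1264151035, -25681708/3792453105, 1656304/1769811449, -79779128/557490606435].

Taylor coefficients needed (read off): a_0 = -17/13, a_1 = -4/3, a_2 = 4/21, a_3 = -16/441, a_4 = 8/1029, a_5 = -64/36015.
Write the denominator as Q(μ) = 1 + q1*μ + q2*μ^2 + q3*μ^3 + q4*μ^4. Requiring Q*f - P = O(μ^6) with deg P <= 1 kills the coefficients of μ^2..μ^5 in Q*f:
  μ^2: a_2 + q1*a_1 + q2*a_0 = 0, i.e. 4/21 + (-4/3)*q1 + (-17/13)*q2 = 0.
  μ^3: a_3 + q1*a_2 + q2*a_1 + q3*a_0 = 0, i.e. -16/441 + (4/21)*q1 + (-4/3)*q2 + (-17/13)*q3 = 0.
  μ^4: a_4 + q1*a_3 + q2*a_2 + q3*a_1 + q4*a_0 = 0, i.e. 8/1029 + (-16/441)*q1 + (4/21)*q2 + (-4/3)*q3 + (-17/13)*q4 = 0.
  μ^5: a_5 + q1*a_4 + q2*a_3 + q3*a_2 + q4*a_1 = 0, i.e. -64/36015 + (8/1029)*q1 + (-16/441)*q2 + (4/21)*q3 + (-4/3)*q4 = 0.
Solving this linear system: q1 = 188988948/1264151035, q2 = -25681708/3792453105, q3 = 1656304/1769811449, q4 = -79779128/557490606435.
The numerator is Q*f truncated at degree 1: P0 = a_0 = -17/13; P1 = a_1 + q1*a_0 = -75374290168/49301890365.


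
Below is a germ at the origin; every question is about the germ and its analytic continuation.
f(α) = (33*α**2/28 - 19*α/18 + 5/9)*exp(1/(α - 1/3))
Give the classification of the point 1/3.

The exponent 1/(α - (1/3)) has a pole at 1/3, so exp(1/(α - (1/3))) takes every nonzero value near it: an essential singularity (not a pole of any order).

The point is an essential singularity.


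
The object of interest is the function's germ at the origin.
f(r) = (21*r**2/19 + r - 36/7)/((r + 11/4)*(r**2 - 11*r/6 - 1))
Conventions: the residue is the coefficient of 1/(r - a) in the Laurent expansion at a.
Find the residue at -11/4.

The residue is 2973/74081.

At the order-1 pole -11/4 set g(r) = (r - (-11/4))*f(r) = (21*r**2/19 + r - 36/7)/(r**2 - 11*r/6 - 1).
Simple pole: residue = g(a) at a = -11/4, which is 2973/74081.


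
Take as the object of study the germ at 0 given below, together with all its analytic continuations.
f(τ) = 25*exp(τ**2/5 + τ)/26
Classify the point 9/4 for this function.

There is no denominator, hence no pole anywhere.
The factor exp(τ**2/5 + τ) is entire.
So the germ continues analytically to 9/4.

The point is a regular point.


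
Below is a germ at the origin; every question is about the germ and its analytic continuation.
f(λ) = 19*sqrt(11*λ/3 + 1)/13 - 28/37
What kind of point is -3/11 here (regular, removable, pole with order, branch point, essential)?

The point is an algebraic (square-root) branch point.

The term (19/13)*sqrt(1 - λ/(-3/11)) has argument 1 - -3/11/(-3/11) = 0 at -3/11: a square-root (algebraic, two-sheeted) branch point; the remaining terms are analytic or single-valued there.


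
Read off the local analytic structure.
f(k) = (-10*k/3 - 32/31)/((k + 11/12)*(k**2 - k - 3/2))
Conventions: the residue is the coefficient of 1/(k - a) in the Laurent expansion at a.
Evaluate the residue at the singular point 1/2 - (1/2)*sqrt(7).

The residue is -4516/1147 - (8972/8029)*sqrt(7).

The factor k**2 - k - 3/2 splits as (k - a)(k - a') with a = 1/2 - (1/2)*sqrt(7), a' = 1/2 + (1/2)*sqrt(7). At the order-1 pole a set g(k) = (k - a)*f(k) = [(-10*k/3 - 32/31)/(k + 11/12)] / (k - a').
Simple pole: residue = g(a) at a = 1/2 - (1/2)*sqrt(7), which is -4516/1147 - (8972/8029)*sqrt(7).


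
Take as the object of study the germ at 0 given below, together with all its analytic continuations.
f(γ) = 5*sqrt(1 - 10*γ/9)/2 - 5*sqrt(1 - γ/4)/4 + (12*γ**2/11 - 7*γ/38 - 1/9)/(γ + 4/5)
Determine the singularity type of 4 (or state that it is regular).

The point is an algebraic (square-root) branch point.

The term (-5/4)*sqrt(1 - γ/(4)) has argument 1 - 4/(4) = 0 at 4: a square-root (algebraic, two-sheeted) branch point; the remaining terms are analytic or single-valued there.


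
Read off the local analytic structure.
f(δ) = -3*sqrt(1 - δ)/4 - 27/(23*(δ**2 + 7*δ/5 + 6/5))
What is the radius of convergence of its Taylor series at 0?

Denominator factor (δ**2 + 7*δ/5 + 6/5): discriminant -71/25, complex-conjugate roots (-7/10) + ((1/10)*sqrt(71))*i and (-7/10) - ((1/10)*sqrt(71))*i; poles of order 1, moduli (1/5)*sqrt(30) and (1/5)*sqrt(30).
Branch term (-3/4)*sqrt(1 - δ/(1)): its argument vanishes at δ = 1, a square-root branch point, modulus 1.
The radius of convergence is the smallest modulus among the singular points: 1.

The radius of convergence is 1.


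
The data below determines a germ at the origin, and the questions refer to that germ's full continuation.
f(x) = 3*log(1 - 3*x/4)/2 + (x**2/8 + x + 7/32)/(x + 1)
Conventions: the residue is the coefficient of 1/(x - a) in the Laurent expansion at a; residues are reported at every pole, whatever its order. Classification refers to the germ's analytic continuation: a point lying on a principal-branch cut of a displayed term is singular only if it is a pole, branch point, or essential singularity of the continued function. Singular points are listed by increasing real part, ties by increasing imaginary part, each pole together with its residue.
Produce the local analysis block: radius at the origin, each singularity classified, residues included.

Denominator factor (x + 1): pole of order 1 at -1, modulus 1.
Branch term (3/2)*log(1 - x/(4/3)): its argument vanishes at x = 4/3, a logarithmic branch point, modulus 4/3.
The radius of convergence is the smallest modulus among the singular points: 1.
The branch term is analytic at -1 and contributes nothing to the residue; only the rational part matters.
At the order-1 pole -1 set g(x) = (x - (-1))*(rational part) = x**2/8 + x + 7/32.
Simple pole: residue = g(a) at a = -1, which is -21/32.
List the singular points by increasing real part (a conjugate pair: the negative imaginary part first).

Radius of convergence at 0: 1.
At -1: a pole of order 1; residue -21/32.
At 4/3: a logarithmic branch point.


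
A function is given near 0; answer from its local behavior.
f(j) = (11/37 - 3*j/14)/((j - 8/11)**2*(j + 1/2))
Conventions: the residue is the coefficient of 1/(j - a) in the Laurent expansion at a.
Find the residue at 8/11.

At the order-2 pole 8/11 set g(j) = (j - (8/11))^2*f(j) = (11/37 - 3*j/14)/(j + 1/2).
Order-2 pole: residue = g'(a); g'(8/11) = -50699/188811, so the residue is -50699/188811.

The residue is -50699/188811.


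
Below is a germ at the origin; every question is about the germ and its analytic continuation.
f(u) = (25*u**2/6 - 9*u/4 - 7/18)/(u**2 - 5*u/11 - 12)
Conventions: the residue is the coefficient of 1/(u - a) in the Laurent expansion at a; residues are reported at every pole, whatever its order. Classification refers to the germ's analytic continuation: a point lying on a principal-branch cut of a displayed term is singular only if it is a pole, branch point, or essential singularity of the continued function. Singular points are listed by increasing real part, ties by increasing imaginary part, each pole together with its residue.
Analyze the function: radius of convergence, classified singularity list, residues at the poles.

Radius of convergence at 0: -5/22 + (1/22)*sqrt(5833).
At 5/22 - (1/22)*sqrt(5833): a pole of order 1; residue -47/264 - (431507/4619736)*sqrt(5833).
At 5/22 + (1/22)*sqrt(5833): a pole of order 1; residue -47/264 + (431507/4619736)*sqrt(5833).

Denominator factor (u**2 - 5*u/11 - 12): discriminant 5833/121, real irrational roots 5/22 + (1/22)*sqrt(5833) and 5/22 - (1/22)*sqrt(5833); poles of order 1, moduli 5/22 + (1/22)*sqrt(5833) and -5/22 + (1/22)*sqrt(5833).
The radius of convergence is the smallest modulus among the singular points: -5/22 + (1/22)*sqrt(5833).
The factor u**2 - 5*u/11 - 12 splits as (u - a)(u - a') with a = 5/22 - (1/22)*sqrt(5833), a' = 5/22 + (1/22)*sqrt(5833). At the order-1 pole a set g(u) = (u - a)*f(u) = [25*u**2/6 - 9*u/4 - 7/18] / (u - a').
Simple pole: residue = g(a) at a = 5/22 - (1/22)*sqrt(5833), which is -47/264 - (431507/4619736)*sqrt(5833).
The factor u**2 - 5*u/11 - 12 splits as (u - a)(u - a') with a = 5/22 + (1/22)*sqrt(5833), a' = 5/22 - (1/22)*sqrt(5833). At the order-1 pole a set g(u) = (u - a)*f(u) = [25*u**2/6 - 9*u/4 - 7/18] / (u - a').
Simple pole: residue = g(a) at a = 5/22 + (1/22)*sqrt(5833), which is -47/264 + (431507/4619736)*sqrt(5833).
List the singular points by increasing real part (a conjugate pair: the negative imaginary part first).


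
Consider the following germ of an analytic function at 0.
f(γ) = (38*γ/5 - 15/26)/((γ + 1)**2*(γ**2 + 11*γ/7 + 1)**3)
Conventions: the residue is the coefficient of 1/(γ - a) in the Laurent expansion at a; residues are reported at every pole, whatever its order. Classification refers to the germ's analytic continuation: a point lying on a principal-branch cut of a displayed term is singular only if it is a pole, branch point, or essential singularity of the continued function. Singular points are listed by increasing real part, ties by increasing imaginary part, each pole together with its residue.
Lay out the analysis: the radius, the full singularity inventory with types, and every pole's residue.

Radius of convergence at 0: 1.
At -1: a pole of order 2; residue -754943/3510.
At (-11/14) - ((5/14)*sqrt(3))*i: a pole of order 3; residue (754943/7020) + ((1543195073/21937500)*sqrt(3))*i.
At (-11/14) + ((5/14)*sqrt(3))*i: a pole of order 3; residue (754943/7020) - ((1543195073/21937500)*sqrt(3))*i.


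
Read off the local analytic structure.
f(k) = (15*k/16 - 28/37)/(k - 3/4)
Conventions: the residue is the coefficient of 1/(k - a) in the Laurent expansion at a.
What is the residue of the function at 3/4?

The residue is -127/2368.

At the order-1 pole 3/4 set g(k) = (k - (3/4))*f(k) = 15*k/16 - 28/37.
Simple pole: residue = g(a) at a = 3/4, which is -127/2368.


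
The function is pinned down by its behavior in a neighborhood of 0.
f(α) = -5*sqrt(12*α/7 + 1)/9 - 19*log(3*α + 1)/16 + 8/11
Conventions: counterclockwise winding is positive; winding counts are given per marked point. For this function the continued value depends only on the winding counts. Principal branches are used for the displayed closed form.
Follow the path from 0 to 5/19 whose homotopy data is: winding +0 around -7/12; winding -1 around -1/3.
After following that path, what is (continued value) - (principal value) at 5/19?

Continued minus principal equals (19/8)*pi*i.

The rational part is single-valued and drops out of the difference; each branch term changes only by its own monodromy.
(-5/9)*sqrt(1 - α/(-7/12)): winding +0 is even, the square root returns to the same sheet, contribution 0.
(-19/16)*log(1 - α/(-1/3)): each positive loop around -1/3 adds 2*pi*i to the log, so winding -1 contributes (-19/16)*(-1)*2*pi*i = (19/8)*pi*i.
Summing the contributions at α = 5/19 gives (19/8)*pi*i.
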